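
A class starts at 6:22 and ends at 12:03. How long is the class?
From 6:22 to 12:03:
(12 x 60 + 3) - (6 x 60 + 22) = 723 - 382 = 341 minutes
= 5 hours and 41 minutes

Final answer: 5 hours and 41 minutes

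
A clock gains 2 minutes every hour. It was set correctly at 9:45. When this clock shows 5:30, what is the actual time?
For every 60 true minutes, the faulty clock advances 62 minutes, so 1 faulty-clock minute corresponds to 60/62 true minutes.
From 9:45 to 5:30 on the faulty dial is 465 minutes.
True elapsed: 465 x 60/62 = 450 minutes = 7 hours and 30 minutes.
True time: 9:45 + 7 hours and 30 minutes = 5:15.

Final answer: 5:15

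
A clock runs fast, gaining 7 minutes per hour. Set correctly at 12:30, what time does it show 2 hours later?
For every 60 true minutes, the faulty clock advances 60 + 7 = 67 minutes.
True elapsed: 2 hours = 120 minutes.
Faulty clock advances: 120 x 67/60 = 134 minutes (drift: 14 minutes ahead).
Shown time: 12:30 + 134 minutes = 2:44.

Final answer: 2:44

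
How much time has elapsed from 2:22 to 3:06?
From 2:22 to 3:06:
(3 x 60 + 6) - (2 x 60 + 22) = 186 - 142 = 44 minutes
= 44 minutes

Final answer: 44 minutes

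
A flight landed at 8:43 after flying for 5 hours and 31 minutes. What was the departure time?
Starting time: 8:43 = 523 total minutes past 12:00
Subtracting: 5 hours and 31 minutes = 331 minutes
523 - 331 = 192 minutes
= 3 hours and 12 minutes past 12:00 = 3:12

Final answer: 3:12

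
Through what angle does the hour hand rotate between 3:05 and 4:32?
The hour hand moves 0.5 degrees per minute.
Time elapsed: 4:32 - 3:05 = 87 minutes
Angular displacement: 87 x 0.5 = 43.5 degrees

Final answer: 43.5 degrees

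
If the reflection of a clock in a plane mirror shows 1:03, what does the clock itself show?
Reflection across the vertical (12-6) axis maps a hand at angle A degrees to (360 - A) degrees, which sends a reading of T minutes past 12:00 to (720 - T) minutes past 12:00.
Mirror reads 1:03 = 63 minutes past 12:00.
Actual time: (720 - 63) mod 720 = 657 minutes = 10:57.

Final answer: 10:57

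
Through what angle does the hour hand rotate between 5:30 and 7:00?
The hour hand moves 0.5 degrees per minute.
Time elapsed: 7:00 - 5:30 = 90 minutes
Angular displacement: 90 x 0.5 = 45 degrees

Final answer: 45 degrees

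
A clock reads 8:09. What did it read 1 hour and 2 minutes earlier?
Starting time: 8:09 = 489 total minutes past 12:00
Subtracting: 1 hour and 2 minutes = 62 minutes
489 - 62 = 427 minutes
= 7 hours and 7 minutes past 12:00 = 7:07

Final answer: 7:07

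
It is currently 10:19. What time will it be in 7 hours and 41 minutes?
Starting time: 10:19
Adding 41 minutes to 19 minutes: 19 + 41 = 60 minutes = 1 hour
Adding 7 hours: 10 + 7 + 1 (carry) = 18 - 12 = 6
Final time: 6:00

Final answer: 6:00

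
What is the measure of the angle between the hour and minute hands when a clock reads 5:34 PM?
Hour hand position: 5 x 30 + 34 x 0.5 = 167 degrees
Minute hand position: 34 x 6 = 204 degrees
Difference: |167 - 204| = 37 degrees
The angle between the hands is 37 degrees

Final answer: 37 degrees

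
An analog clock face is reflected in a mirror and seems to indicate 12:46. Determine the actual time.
Reflection across the vertical (12-6) axis maps a hand at angle A degrees to (360 - A) degrees, which sends a reading of T minutes past 12:00 to (720 - T) minutes past 12:00.
Mirror reads 12:46 = 46 minutes past 12:00.
Actual time: (720 - 46) mod 720 = 674 minutes = 11:14.

Final answer: 11:14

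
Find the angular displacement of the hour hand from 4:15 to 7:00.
The hour hand moves 0.5 degrees per minute.
Time elapsed: 7:00 - 4:15 = 165 minutes
Angular displacement: 165 x 0.5 = 82.5 degrees

Final answer: 82.5 degrees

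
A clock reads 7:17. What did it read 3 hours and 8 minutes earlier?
Starting time: 7:17 = 437 total minutes past 12:00
Subtracting: 3 hours and 8 minutes = 188 minutes
437 - 188 = 249 minutes
= 4 hours and 9 minutes past 12:00 = 4:09

Final answer: 4:09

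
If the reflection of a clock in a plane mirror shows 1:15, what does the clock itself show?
Reflection across the vertical (12-6) axis maps a hand at angle A degrees to (360 - A) degrees, which sends a reading of T minutes past 12:00 to (720 - T) minutes past 12:00.
Mirror reads 1:15 = 75 minutes past 12:00.
Actual time: (720 - 75) mod 720 = 645 minutes = 10:45.

Final answer: 10:45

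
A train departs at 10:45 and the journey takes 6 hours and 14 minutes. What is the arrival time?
Starting time: 10:45
Adding 14 minutes to 45 minutes: 45 + 14 = 59 minutes
Adding 6 hours: 10 + 6 = 16 - 12 = 4
Final time: 4:59

Final answer: 4:59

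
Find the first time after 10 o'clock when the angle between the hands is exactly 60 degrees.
At t minutes past 10:00, the hour hand is at 30 x 10 + 0.5t degrees and the minute hand is at 6t degrees.
The smaller angle between them is 60 degrees when |30H - 5.5t| = 60 or |30H - 5.5t| = 300.
With H = 10, solve 30 x 10 - 5.5t = +/- target for each target:
  t = (30 x 10 - 60) / 5.5 = 43.64
  t = (30 x 10 + 60) / 5.5 = 65.45 (outside (0, 60))
  t = (30 x 10 - 300) / 5.5 = 0 (outside (0, 60))
  t = (30 x 10 + 300) / 5.5 = 109.09 (outside (0, 60))
Valid solutions in (0, 60): {43.64} minutes.
The first occurrence is t = 43.64 minutes.
The hands form a 60-degree angle at 43.64 minutes past 10:00.

Final answer: 43.64 minutes past 10:00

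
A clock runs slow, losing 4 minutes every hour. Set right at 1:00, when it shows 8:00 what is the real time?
For every 60 true minutes, the faulty clock advances 56 minutes, so 1 faulty-clock minute corresponds to 60/56 true minutes.
From 1:00 to 8:00 on the faulty dial is 420 minutes.
True elapsed: 420 x 60/56 = 450 minutes = 7 hours and 30 minutes.
True time: 1:00 + 7 hours and 30 minutes = 8:30.

Final answer: 8:30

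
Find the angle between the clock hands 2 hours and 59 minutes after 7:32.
First find the time 2 hours and 59 minutes after 7:32.
Total minutes: 7 x 60 + 32 + 2 x 60 + 59 = 631.
631 mod 720 = 631 minutes = 10:31.
Now compute the angle at 10:31:
Hour hand: 10 x 30 + 31 x 0.5 = 315.5 degrees
Minute hand: 31 x 6 = 186 degrees
Difference: |315.5 - 186| = 129.5 degrees
The angle is 129.5 degrees

Final answer: 129.5 degrees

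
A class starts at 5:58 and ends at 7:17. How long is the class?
From 5:58 to 7:17:
(7 x 60 + 17) - (5 x 60 + 58) = 437 - 358 = 79 minutes
= 1 hour and 19 minutes

Final answer: 1 hour and 19 minutes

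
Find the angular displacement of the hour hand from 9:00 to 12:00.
The hour hand moves 0.5 degrees per minute.
Time elapsed: 12:00 - 9:00 = 180 minutes
Angular displacement: 180 x 0.5 = 90 degrees

Final answer: 90 degrees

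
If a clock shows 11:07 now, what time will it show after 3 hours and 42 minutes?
Starting time: 11:07
Adding 42 minutes to 7 minutes: 7 + 42 = 49 minutes
Adding 3 hours: 11 + 3 = 14 - 12 = 2
Final time: 2:49

Final answer: 2:49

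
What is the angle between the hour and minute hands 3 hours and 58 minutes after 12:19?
First find the time 3 hours and 58 minutes after 12:19.
Total minutes: 12 x 60 + 19 + 3 x 60 + 58 = 977.
977 mod 720 = 257 minutes = 4:17.
Now compute the angle at 4:17:
Hour hand: 4 x 30 + 17 x 0.5 = 128.5 degrees
Minute hand: 17 x 6 = 102 degrees
Difference: |128.5 - 102| = 26.5 degrees
The angle is 26.5 degrees

Final answer: 26.5 degrees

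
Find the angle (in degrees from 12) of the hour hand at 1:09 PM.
The hour hand moves 30 degrees per hour and 0.5 degrees per minute.
At 1:09: (1) x 30 + 9 x 0.5 = 30 + 4.5 = 34.5 degrees

Final answer: 34.5 degrees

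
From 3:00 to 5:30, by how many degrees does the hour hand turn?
The hour hand moves 0.5 degrees per minute.
Time elapsed: 5:30 - 3:00 = 150 minutes
Angular displacement: 150 x 0.5 = 75 degrees

Final answer: 75 degrees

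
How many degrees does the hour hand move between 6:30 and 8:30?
The hour hand moves 0.5 degrees per minute.
Time elapsed: 8:30 - 6:30 = 120 minutes
Angular displacement: 120 x 0.5 = 60 degrees

Final answer: 60 degrees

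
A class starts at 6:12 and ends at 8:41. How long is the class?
From 6:12 to 8:41:
(8 x 60 + 41) - (6 x 60 + 12) = 521 - 372 = 149 minutes
= 2 hours and 29 minutes

Final answer: 2 hours and 29 minutes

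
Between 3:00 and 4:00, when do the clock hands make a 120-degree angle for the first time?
At t minutes past 3:00, the hour hand is at 30 x 3 + 0.5t degrees and the minute hand is at 6t degrees.
The smaller angle between them is 120 degrees when |30H - 5.5t| = 120 or |30H - 5.5t| = 240.
With H = 3, solve 30 x 3 - 5.5t = +/- target for each target:
  t = (30 x 3 - 120) / 5.5 = -5.45 (outside (0, 60))
  t = (30 x 3 + 120) / 5.5 = 38.18
  t = (30 x 3 - 240) / 5.5 = -27.27 (outside (0, 60))
  t = (30 x 3 + 240) / 5.5 = 60 (outside (0, 60))
Valid solutions in (0, 60): {38.18} minutes.
The first occurrence is t = 38.18 minutes.
The hands form a 120-degree angle at 38.18 minutes past 3:00.

Final answer: 38.18 minutes past 3:00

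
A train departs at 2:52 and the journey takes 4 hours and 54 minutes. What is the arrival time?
Starting time: 2:52
Adding 54 minutes to 52 minutes: 52 + 54 = 106 minutes = 1 hour and 46 minutes
Adding 4 hours: 2 + 4 + 1 (carry) = 7
Final time: 7:46

Final answer: 7:46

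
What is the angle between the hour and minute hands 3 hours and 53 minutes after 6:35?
First find the time 3 hours and 53 minutes after 6:35.
Total minutes: 6 x 60 + 35 + 3 x 60 + 53 = 628.
628 mod 720 = 628 minutes = 10:28.
Now compute the angle at 10:28:
Hour hand: 10 x 30 + 28 x 0.5 = 314 degrees
Minute hand: 28 x 6 = 168 degrees
Difference: |314 - 168| = 146 degrees
The angle is 146 degrees

Final answer: 146 degrees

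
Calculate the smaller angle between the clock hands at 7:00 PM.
Hour hand position: 7 x 30 + 0 x 0.5 = 210 degrees
Minute hand position: 0 x 6 = 0 degrees
Difference: |210 - 0| = 210 degrees
Since 210 > 180, the smaller angle is 360 - 210 = 150 degrees

Final answer: 150 degrees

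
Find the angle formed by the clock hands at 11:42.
Hour hand position: 11 x 30 + 42 x 0.5 = 351 degrees
Minute hand position: 42 x 6 = 252 degrees
Difference: |351 - 252| = 99 degrees
The angle between the hands is 99 degrees

Final answer: 99 degrees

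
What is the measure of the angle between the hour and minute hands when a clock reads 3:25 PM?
Hour hand position: 3 x 30 + 25 x 0.5 = 102.5 degrees
Minute hand position: 25 x 6 = 150 degrees
Difference: |102.5 - 150| = 47.5 degrees
The angle between the hands is 47.5 degrees

Final answer: 47.5 degrees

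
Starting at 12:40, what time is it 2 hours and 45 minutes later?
Starting time: 12:40
Adding 45 minutes to 40 minutes: 40 + 45 = 85 minutes = 1 hour and 25 minutes
Adding 2 hours: 12 + 2 + 1 (carry) = 15 - 12 = 3
Final time: 3:25

Final answer: 3:25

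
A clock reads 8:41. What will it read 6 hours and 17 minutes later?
Starting time: 8:41
Adding 17 minutes to 41 minutes: 41 + 17 = 58 minutes
Adding 6 hours: 8 + 6 = 14 - 12 = 2
Final time: 2:58

Final answer: 2:58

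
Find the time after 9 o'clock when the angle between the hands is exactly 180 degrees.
For hands to be 180 degrees apart: |30H - 5.5t| = 180
With H = 9: t = (30 x 9 + 180)/5.5 = 81.82 or t = (30 x 9 - 180)/5.5 = 16.36
First valid solution (0 < t < 60): t = 16.36 minutes
The hands are opposite at 16.36 minutes past 9:00.

Final answer: 16.36 minutes past 9:00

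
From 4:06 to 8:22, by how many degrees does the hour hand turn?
The hour hand moves 0.5 degrees per minute.
Time elapsed: 8:22 - 4:06 = 256 minutes
Angular displacement: 256 x 0.5 = 128 degrees

Final answer: 128 degrees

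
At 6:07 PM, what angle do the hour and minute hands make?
Hour hand position: 6 x 30 + 7 x 0.5 = 183.5 degrees
Minute hand position: 7 x 6 = 42 degrees
Difference: |183.5 - 42| = 141.5 degrees
The angle between the hands is 141.5 degrees

Final answer: 141.5 degrees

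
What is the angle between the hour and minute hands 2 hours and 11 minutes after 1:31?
First find the time 2 hours and 11 minutes after 1:31.
Total minutes: 1 x 60 + 31 + 2 x 60 + 11 = 222.
222 mod 720 = 222 minutes = 3:42.
Now compute the angle at 3:42:
Hour hand: 3 x 30 + 42 x 0.5 = 111 degrees
Minute hand: 42 x 6 = 252 degrees
Difference: |111 - 252| = 141 degrees
The angle is 141 degrees

Final answer: 141 degrees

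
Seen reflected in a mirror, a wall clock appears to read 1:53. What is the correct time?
Reflection across the vertical (12-6) axis maps a hand at angle A degrees to (360 - A) degrees, which sends a reading of T minutes past 12:00 to (720 - T) minutes past 12:00.
Mirror reads 1:53 = 113 minutes past 12:00.
Actual time: (720 - 113) mod 720 = 607 minutes = 10:07.

Final answer: 10:07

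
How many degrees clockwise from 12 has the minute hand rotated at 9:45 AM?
The minute hand moves 6 degrees per minute.
At 9:45: 45 x 6 = 270 degrees

Final answer: 270 degrees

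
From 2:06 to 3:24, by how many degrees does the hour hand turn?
The hour hand moves 0.5 degrees per minute.
Time elapsed: 3:24 - 2:06 = 78 minutes
Angular displacement: 78 x 0.5 = 39 degrees

Final answer: 39 degrees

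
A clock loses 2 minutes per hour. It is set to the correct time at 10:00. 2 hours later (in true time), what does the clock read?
For every 60 true minutes, the faulty clock advances 60 - 2 = 58 minutes.
True elapsed: 2 hours = 120 minutes.
Faulty clock advances: 120 x 58/60 = 116 minutes (drift: 4 minutes behind).
Shown time: 10:00 + 116 minutes = 11:56.

Final answer: 11:56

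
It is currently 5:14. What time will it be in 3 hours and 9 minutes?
Starting time: 5:14
Adding 9 minutes to 14 minutes: 14 + 9 = 23 minutes
Adding 3 hours: 5 + 3 = 8
Final time: 8:23

Final answer: 8:23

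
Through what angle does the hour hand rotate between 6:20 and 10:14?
The hour hand moves 0.5 degrees per minute.
Time elapsed: 10:14 - 6:20 = 234 minutes
Angular displacement: 234 x 0.5 = 117 degrees

Final answer: 117 degrees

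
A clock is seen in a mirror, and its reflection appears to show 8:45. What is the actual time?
Reflection across the vertical (12-6) axis maps a hand at angle A degrees to (360 - A) degrees, which sends a reading of T minutes past 12:00 to (720 - T) minutes past 12:00.
Mirror reads 8:45 = 525 minutes past 12:00.
Actual time: (720 - 525) mod 720 = 195 minutes = 3:15.

Final answer: 3:15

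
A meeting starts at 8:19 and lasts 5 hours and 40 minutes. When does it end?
Starting time: 8:19
Adding 40 minutes to 19 minutes: 19 + 40 = 59 minutes
Adding 5 hours: 8 + 5 = 13 - 12 = 1
Final time: 1:59

Final answer: 1:59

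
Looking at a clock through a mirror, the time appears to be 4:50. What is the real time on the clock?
Reflection across the vertical (12-6) axis maps a hand at angle A degrees to (360 - A) degrees, which sends a reading of T minutes past 12:00 to (720 - T) minutes past 12:00.
Mirror reads 4:50 = 290 minutes past 12:00.
Actual time: (720 - 290) mod 720 = 430 minutes = 7:10.

Final answer: 7:10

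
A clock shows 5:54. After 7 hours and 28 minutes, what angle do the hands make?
First find the time 7 hours and 28 minutes after 5:54.
Total minutes: 5 x 60 + 54 + 7 x 60 + 28 = 802.
802 mod 720 = 82 minutes = 1:22.
Now compute the angle at 1:22:
Hour hand: 1 x 30 + 22 x 0.5 = 41 degrees
Minute hand: 22 x 6 = 132 degrees
Difference: |41 - 132| = 91 degrees
The angle is 91 degrees

Final answer: 91 degrees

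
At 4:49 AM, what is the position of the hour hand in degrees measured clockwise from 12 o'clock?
The hour hand moves 30 degrees per hour and 0.5 degrees per minute.
At 4:49: (4) x 30 + 49 x 0.5 = 120 + 24.5 = 144.5 degrees

Final answer: 144.5 degrees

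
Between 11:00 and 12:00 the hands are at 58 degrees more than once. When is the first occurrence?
At t minutes past 11:00, the hour hand is at 30 x 11 + 0.5t degrees and the minute hand is at 6t degrees.
The smaller angle between them is 58 degrees when |30H - 5.5t| = 58 or |30H - 5.5t| = 302.
With H = 11, solve 30 x 11 - 5.5t = +/- target for each target:
  t = (30 x 11 - 58) / 5.5 = 49.45
  t = (30 x 11 + 58) / 5.5 = 70.55 (outside (0, 60))
  t = (30 x 11 - 302) / 5.5 = 5.09
  t = (30 x 11 + 302) / 5.5 = 114.91 (outside (0, 60))
Valid solutions in (0, 60): {5.09, 49.45} minutes.
The first occurrence is t = 5.09 minutes.
The hands form a 58-degree angle at 5.09 minutes past 11:00.

Final answer: 5.09 minutes past 11:00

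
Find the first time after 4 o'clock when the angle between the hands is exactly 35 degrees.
At t minutes past 4:00, the hour hand is at 30 x 4 + 0.5t degrees and the minute hand is at 6t degrees.
The smaller angle between them is 35 degrees when |30H - 5.5t| = 35 or |30H - 5.5t| = 325.
With H = 4, solve 30 x 4 - 5.5t = +/- target for each target:
  t = (30 x 4 - 35) / 5.5 = 15.45
  t = (30 x 4 + 35) / 5.5 = 28.18
  t = (30 x 4 - 325) / 5.5 = -37.27 (outside (0, 60))
  t = (30 x 4 + 325) / 5.5 = 80.91 (outside (0, 60))
Valid solutions in (0, 60): {15.45, 28.18} minutes.
The first occurrence is t = 15.45 minutes.
The hands form a 35-degree angle at 15.45 minutes past 4:00.

Final answer: 15.45 minutes past 4:00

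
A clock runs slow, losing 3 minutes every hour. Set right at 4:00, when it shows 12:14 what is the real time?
For every 60 true minutes, the faulty clock advances 57 minutes, so 1 faulty-clock minute corresponds to 60/57 true minutes.
From 4:00 to 12:14 on the faulty dial is 494 minutes.
True elapsed: 494 x 60/57 = 520 minutes = 8 hours and 40 minutes.
True time: 4:00 + 8 hours and 40 minutes = 12:40.

Final answer: 12:40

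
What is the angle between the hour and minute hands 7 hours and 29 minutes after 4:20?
First find the time 7 hours and 29 minutes after 4:20.
Total minutes: 4 x 60 + 20 + 7 x 60 + 29 = 709.
709 mod 720 = 709 minutes = 11:49.
Now compute the angle at 11:49:
Hour hand: 11 x 30 + 49 x 0.5 = 354.5 degrees
Minute hand: 49 x 6 = 294 degrees
Difference: |354.5 - 294| = 60.5 degrees
The angle is 60.5 degrees

Final answer: 60.5 degrees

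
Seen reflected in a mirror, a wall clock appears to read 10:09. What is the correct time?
Reflection across the vertical (12-6) axis maps a hand at angle A degrees to (360 - A) degrees, which sends a reading of T minutes past 12:00 to (720 - T) minutes past 12:00.
Mirror reads 10:09 = 609 minutes past 12:00.
Actual time: (720 - 609) mod 720 = 111 minutes = 1:51.

Final answer: 1:51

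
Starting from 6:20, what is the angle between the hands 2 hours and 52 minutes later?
First find the time 2 hours and 52 minutes after 6:20.
Total minutes: 6 x 60 + 20 + 2 x 60 + 52 = 552.
552 mod 720 = 552 minutes = 9:12.
Now compute the angle at 9:12:
Hour hand: 9 x 30 + 12 x 0.5 = 276 degrees
Minute hand: 12 x 6 = 72 degrees
Difference: |276 - 72| = 204 degrees
Smaller angle: 360 - 204 = 156 degrees

Final answer: 156 degrees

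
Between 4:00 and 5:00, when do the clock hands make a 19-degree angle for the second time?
At t minutes past 4:00, the hour hand is at 30 x 4 + 0.5t degrees and the minute hand is at 6t degrees.
The smaller angle between them is 19 degrees when |30H - 5.5t| = 19 or |30H - 5.5t| = 341.
With H = 4, solve 30 x 4 - 5.5t = +/- target for each target:
  t = (30 x 4 - 19) / 5.5 = 18.36
  t = (30 x 4 + 19) / 5.5 = 25.27
  t = (30 x 4 - 341) / 5.5 = -40.18 (outside (0, 60))
  t = (30 x 4 + 341) / 5.5 = 83.82 (outside (0, 60))
Valid solutions in (0, 60): {18.36, 25.27} minutes.
The second occurrence is t = 25.27 minutes.
The hands form a 19-degree angle at 25.27 minutes past 4:00.

Final answer: 25.27 minutes past 4:00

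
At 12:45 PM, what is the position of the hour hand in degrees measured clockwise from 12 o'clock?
The hour hand moves 30 degrees per hour and 0.5 degrees per minute.
At 12:45: (0) x 30 + 45 x 0.5 = 0 + 22.5 = 22.5 degrees

Final answer: 22.5 degrees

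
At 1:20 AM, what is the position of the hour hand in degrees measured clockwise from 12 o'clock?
The hour hand moves 30 degrees per hour and 0.5 degrees per minute.
At 1:20: (1) x 30 + 20 x 0.5 = 30 + 10 = 40 degrees

Final answer: 40 degrees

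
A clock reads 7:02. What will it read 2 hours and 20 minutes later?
Starting time: 7:02
Adding 20 minutes to 2 minutes: 2 + 20 = 22 minutes
Adding 2 hours: 7 + 2 = 9
Final time: 9:22

Final answer: 9:22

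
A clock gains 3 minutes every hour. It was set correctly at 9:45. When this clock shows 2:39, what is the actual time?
For every 60 true minutes, the faulty clock advances 63 minutes, so 1 faulty-clock minute corresponds to 60/63 true minutes.
From 9:45 to 2:39 on the faulty dial is 294 minutes.
True elapsed: 294 x 60/63 = 280 minutes = 4 hours and 40 minutes.
True time: 9:45 + 4 hours and 40 minutes = 2:25.

Final answer: 2:25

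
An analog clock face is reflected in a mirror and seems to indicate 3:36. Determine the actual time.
Reflection across the vertical (12-6) axis maps a hand at angle A degrees to (360 - A) degrees, which sends a reading of T minutes past 12:00 to (720 - T) minutes past 12:00.
Mirror reads 3:36 = 216 minutes past 12:00.
Actual time: (720 - 216) mod 720 = 504 minutes = 8:24.

Final answer: 8:24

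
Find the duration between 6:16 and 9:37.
From 6:16 to 9:37:
(9 x 60 + 37) - (6 x 60 + 16) = 577 - 376 = 201 minutes
= 3 hours and 21 minutes

Final answer: 3 hours and 21 minutes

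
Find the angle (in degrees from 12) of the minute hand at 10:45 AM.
The minute hand moves 6 degrees per minute.
At 10:45: 45 x 6 = 270 degrees

Final answer: 270 degrees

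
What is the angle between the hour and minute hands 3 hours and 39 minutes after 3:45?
First find the time 3 hours and 39 minutes after 3:45.
Total minutes: 3 x 60 + 45 + 3 x 60 + 39 = 444.
444 mod 720 = 444 minutes = 7:24.
Now compute the angle at 7:24:
Hour hand: 7 x 30 + 24 x 0.5 = 222 degrees
Minute hand: 24 x 6 = 144 degrees
Difference: |222 - 144| = 78 degrees
The angle is 78 degrees

Final answer: 78 degrees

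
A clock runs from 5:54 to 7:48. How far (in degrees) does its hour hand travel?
The hour hand moves 0.5 degrees per minute.
Time elapsed: 7:48 - 5:54 = 114 minutes
Angular displacement: 114 x 0.5 = 57 degrees

Final answer: 57 degrees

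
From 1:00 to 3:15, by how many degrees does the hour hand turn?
The hour hand moves 0.5 degrees per minute.
Time elapsed: 3:15 - 1:00 = 135 minutes
Angular displacement: 135 x 0.5 = 67.5 degrees

Final answer: 67.5 degrees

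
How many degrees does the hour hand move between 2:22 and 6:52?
The hour hand moves 0.5 degrees per minute.
Time elapsed: 6:52 - 2:22 = 270 minutes
Angular displacement: 270 x 0.5 = 135 degrees

Final answer: 135 degrees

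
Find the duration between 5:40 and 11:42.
From 5:40 to 11:42:
(11 x 60 + 42) - (5 x 60 + 40) = 702 - 340 = 362 minutes
= 6 hours and 2 minutes

Final answer: 6 hours and 2 minutes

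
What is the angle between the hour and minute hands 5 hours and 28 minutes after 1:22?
First find the time 5 hours and 28 minutes after 1:22.
Total minutes: 1 x 60 + 22 + 5 x 60 + 28 = 410.
410 mod 720 = 410 minutes = 6:50.
Now compute the angle at 6:50:
Hour hand: 6 x 30 + 50 x 0.5 = 205 degrees
Minute hand: 50 x 6 = 300 degrees
Difference: |205 - 300| = 95 degrees
The angle is 95 degrees

Final answer: 95 degrees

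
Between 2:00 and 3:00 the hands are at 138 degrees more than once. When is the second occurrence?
At t minutes past 2:00, the hour hand is at 30 x 2 + 0.5t degrees and the minute hand is at 6t degrees.
The smaller angle between them is 138 degrees when |30H - 5.5t| = 138 or |30H - 5.5t| = 222.
With H = 2, solve 30 x 2 - 5.5t = +/- target for each target:
  t = (30 x 2 - 138) / 5.5 = -14.18 (outside (0, 60))
  t = (30 x 2 + 138) / 5.5 = 36
  t = (30 x 2 - 222) / 5.5 = -29.45 (outside (0, 60))
  t = (30 x 2 + 222) / 5.5 = 51.27
Valid solutions in (0, 60): {36, 51.27} minutes.
The second occurrence is t = 51.27 minutes.
The hands form a 138-degree angle at 51.27 minutes past 2:00.

Final answer: 51.27 minutes past 2:00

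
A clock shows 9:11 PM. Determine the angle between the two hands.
Hour hand position: 9 x 30 + 11 x 0.5 = 275.5 degrees
Minute hand position: 11 x 6 = 66 degrees
Difference: |275.5 - 66| = 209.5 degrees
Since 209.5 > 180, the smaller angle is 360 - 209.5 = 150.5 degrees

Final answer: 150.5 degrees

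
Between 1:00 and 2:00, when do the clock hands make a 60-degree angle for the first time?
At t minutes past 1:00, the hour hand is at 30 x 1 + 0.5t degrees and the minute hand is at 6t degrees.
The smaller angle between them is 60 degrees when |30H - 5.5t| = 60 or |30H - 5.5t| = 300.
With H = 1, solve 30 x 1 - 5.5t = +/- target for each target:
  t = (30 x 1 - 60) / 5.5 = -5.45 (outside (0, 60))
  t = (30 x 1 + 60) / 5.5 = 16.36
  t = (30 x 1 - 300) / 5.5 = -49.09 (outside (0, 60))
  t = (30 x 1 + 300) / 5.5 = 60 (outside (0, 60))
Valid solutions in (0, 60): {16.36} minutes.
The first occurrence is t = 16.36 minutes.
The hands form a 60-degree angle at 16.36 minutes past 1:00.

Final answer: 16.36 minutes past 1:00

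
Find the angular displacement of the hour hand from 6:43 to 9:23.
The hour hand moves 0.5 degrees per minute.
Time elapsed: 9:23 - 6:43 = 160 minutes
Angular displacement: 160 x 0.5 = 80 degrees

Final answer: 80 degrees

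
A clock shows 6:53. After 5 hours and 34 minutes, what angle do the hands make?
First find the time 5 hours and 34 minutes after 6:53.
Total minutes: 6 x 60 + 53 + 5 x 60 + 34 = 747.
747 mod 720 = 27 minutes = 12:27.
Now compute the angle at 12:27:
Hour hand: 0 x 30 + 27 x 0.5 = 13.5 degrees
Minute hand: 27 x 6 = 162 degrees
Difference: |13.5 - 162| = 148.5 degrees
The angle is 148.5 degrees

Final answer: 148.5 degrees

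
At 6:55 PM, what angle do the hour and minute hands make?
Hour hand position: 6 x 30 + 55 x 0.5 = 207.5 degrees
Minute hand position: 55 x 6 = 330 degrees
Difference: |207.5 - 330| = 122.5 degrees
The angle between the hands is 122.5 degrees

Final answer: 122.5 degrees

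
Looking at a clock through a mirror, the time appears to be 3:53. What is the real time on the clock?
Reflection across the vertical (12-6) axis maps a hand at angle A degrees to (360 - A) degrees, which sends a reading of T minutes past 12:00 to (720 - T) minutes past 12:00.
Mirror reads 3:53 = 233 minutes past 12:00.
Actual time: (720 - 233) mod 720 = 487 minutes = 8:07.

Final answer: 8:07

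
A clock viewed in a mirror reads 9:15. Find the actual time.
Reflection across the vertical (12-6) axis maps a hand at angle A degrees to (360 - A) degrees, which sends a reading of T minutes past 12:00 to (720 - T) minutes past 12:00.
Mirror reads 9:15 = 555 minutes past 12:00.
Actual time: (720 - 555) mod 720 = 165 minutes = 2:45.

Final answer: 2:45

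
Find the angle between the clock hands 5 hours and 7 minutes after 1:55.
First find the time 5 hours and 7 minutes after 1:55.
Total minutes: 1 x 60 + 55 + 5 x 60 + 7 = 422.
422 mod 720 = 422 minutes = 7:02.
Now compute the angle at 7:02:
Hour hand: 7 x 30 + 2 x 0.5 = 211 degrees
Minute hand: 2 x 6 = 12 degrees
Difference: |211 - 12| = 199 degrees
Smaller angle: 360 - 199 = 161 degrees

Final answer: 161 degrees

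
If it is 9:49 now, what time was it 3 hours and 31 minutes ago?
Starting time: 9:49 = 589 total minutes past 12:00
Subtracting: 3 hours and 31 minutes = 211 minutes
589 - 211 = 378 minutes
= 6 hours and 18 minutes past 12:00 = 6:18

Final answer: 6:18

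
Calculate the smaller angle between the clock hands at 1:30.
Hour hand position: 1 x 30 + 30 x 0.5 = 45 degrees
Minute hand position: 30 x 6 = 180 degrees
Difference: |45 - 180| = 135 degrees
The angle between the hands is 135 degrees

Final answer: 135 degrees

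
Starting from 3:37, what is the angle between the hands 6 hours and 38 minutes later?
First find the time 6 hours and 38 minutes after 3:37.
Total minutes: 3 x 60 + 37 + 6 x 60 + 38 = 615.
615 mod 720 = 615 minutes = 10:15.
Now compute the angle at 10:15:
Hour hand: 10 x 30 + 15 x 0.5 = 307.5 degrees
Minute hand: 15 x 6 = 90 degrees
Difference: |307.5 - 90| = 217.5 degrees
Smaller angle: 360 - 217.5 = 142.5 degrees

Final answer: 142.5 degrees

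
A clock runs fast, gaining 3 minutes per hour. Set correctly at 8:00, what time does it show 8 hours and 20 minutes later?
For every 60 true minutes, the faulty clock advances 60 + 3 = 63 minutes.
True elapsed: 8 hours and 20 minutes = 500 minutes.
Faulty clock advances: 500 x 63/60 = 525 minutes (drift: 25 minutes ahead).
Shown time: 8:00 + 525 minutes = 4:45.

Final answer: 4:45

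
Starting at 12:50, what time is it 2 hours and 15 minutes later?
Starting time: 12:50
Adding 15 minutes to 50 minutes: 50 + 15 = 65 minutes = 1 hour and 5 minutes
Adding 2 hours: 12 + 2 + 1 (carry) = 15 - 12 = 3
Final time: 3:05

Final answer: 3:05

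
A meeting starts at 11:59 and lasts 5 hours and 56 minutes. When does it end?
Starting time: 11:59
Adding 56 minutes to 59 minutes: 59 + 56 = 115 minutes = 1 hour and 55 minutes
Adding 5 hours: 11 + 5 + 1 (carry) = 17 - 12 = 5
Final time: 5:55

Final answer: 5:55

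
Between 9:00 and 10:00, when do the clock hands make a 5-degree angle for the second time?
At t minutes past 9:00, the hour hand is at 30 x 9 + 0.5t degrees and the minute hand is at 6t degrees.
The smaller angle between them is 5 degrees when |30H - 5.5t| = 5 or |30H - 5.5t| = 355.
With H = 9, solve 30 x 9 - 5.5t = +/- target for each target:
  t = (30 x 9 - 5) / 5.5 = 48.18
  t = (30 x 9 + 5) / 5.5 = 50
  t = (30 x 9 - 355) / 5.5 = -15.45 (outside (0, 60))
  t = (30 x 9 + 355) / 5.5 = 113.64 (outside (0, 60))
Valid solutions in (0, 60): {48.18, 50} minutes.
The second occurrence is t = 50 minutes.
The hands form a 5-degree angle at 50 minutes past 9:00.

Final answer: 50 minutes past 9:00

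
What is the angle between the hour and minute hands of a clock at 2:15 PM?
Hour hand position: 2 x 30 + 15 x 0.5 = 67.5 degrees
Minute hand position: 15 x 6 = 90 degrees
Difference: |67.5 - 90| = 22.5 degrees
The angle between the hands is 22.5 degrees

Final answer: 22.5 degrees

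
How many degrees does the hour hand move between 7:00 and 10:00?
The hour hand moves 0.5 degrees per minute.
Time elapsed: 10:00 - 7:00 = 180 minutes
Angular displacement: 180 x 0.5 = 90 degrees

Final answer: 90 degrees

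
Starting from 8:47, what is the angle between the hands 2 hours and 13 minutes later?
First find the time 2 hours and 13 minutes after 8:47.
Total minutes: 8 x 60 + 47 + 2 x 60 + 13 = 660.
660 mod 720 = 660 minutes = 11:00.
Now compute the angle at 11:00:
Hour hand: 11 x 30 + 0 x 0.5 = 330 degrees
Minute hand: 0 x 6 = 0 degrees
Difference: |330 - 0| = 330 degrees
Smaller angle: 360 - 330 = 30 degrees

Final answer: 30 degrees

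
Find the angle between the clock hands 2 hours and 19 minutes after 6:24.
First find the time 2 hours and 19 minutes after 6:24.
Total minutes: 6 x 60 + 24 + 2 x 60 + 19 = 523.
523 mod 720 = 523 minutes = 8:43.
Now compute the angle at 8:43:
Hour hand: 8 x 30 + 43 x 0.5 = 261.5 degrees
Minute hand: 43 x 6 = 258 degrees
Difference: |261.5 - 258| = 3.5 degrees
The angle is 3.5 degrees

Final answer: 3.5 degrees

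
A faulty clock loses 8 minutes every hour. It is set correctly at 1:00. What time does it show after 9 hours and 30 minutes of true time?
For every 60 true minutes, the faulty clock advances 60 - 8 = 52 minutes.
True elapsed: 9 hours and 30 minutes = 570 minutes.
Faulty clock advances: 570 x 52/60 = 494 minutes (drift: 76 minutes behind).
Shown time: 1:00 + 494 minutes = 9:14.

Final answer: 9:14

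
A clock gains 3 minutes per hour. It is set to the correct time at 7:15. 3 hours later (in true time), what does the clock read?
For every 60 true minutes, the faulty clock advances 60 + 3 = 63 minutes.
True elapsed: 3 hours = 180 minutes.
Faulty clock advances: 180 x 63/60 = 189 minutes (drift: 9 minutes ahead).
Shown time: 7:15 + 189 minutes = 10:24.

Final answer: 10:24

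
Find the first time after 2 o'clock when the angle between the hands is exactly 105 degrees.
At t minutes past 2:00, the hour hand is at 30 x 2 + 0.5t degrees and the minute hand is at 6t degrees.
The smaller angle between them is 105 degrees when |30H - 5.5t| = 105 or |30H - 5.5t| = 255.
With H = 2, solve 30 x 2 - 5.5t = +/- target for each target:
  t = (30 x 2 - 105) / 5.5 = -8.18 (outside (0, 60))
  t = (30 x 2 + 105) / 5.5 = 30
  t = (30 x 2 - 255) / 5.5 = -35.45 (outside (0, 60))
  t = (30 x 2 + 255) / 5.5 = 57.27
Valid solutions in (0, 60): {30, 57.27} minutes.
The first occurrence is t = 30 minutes.
The hands form a 105-degree angle at 30 minutes past 2:00.

Final answer: 30 minutes past 2:00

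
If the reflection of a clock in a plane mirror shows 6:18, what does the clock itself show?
Reflection across the vertical (12-6) axis maps a hand at angle A degrees to (360 - A) degrees, which sends a reading of T minutes past 12:00 to (720 - T) minutes past 12:00.
Mirror reads 6:18 = 378 minutes past 12:00.
Actual time: (720 - 378) mod 720 = 342 minutes = 5:42.

Final answer: 5:42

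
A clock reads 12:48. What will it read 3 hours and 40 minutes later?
Starting time: 12:48
Adding 40 minutes to 48 minutes: 48 + 40 = 88 minutes = 1 hour and 28 minutes
Adding 3 hours: 12 + 3 + 1 (carry) = 16 - 12 = 4
Final time: 4:28

Final answer: 4:28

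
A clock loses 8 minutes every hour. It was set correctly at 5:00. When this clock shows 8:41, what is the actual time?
For every 60 true minutes, the faulty clock advances 52 minutes, so 1 faulty-clock minute corresponds to 60/52 true minutes.
From 5:00 to 8:41 on the faulty dial is 221 minutes.
True elapsed: 221 x 60/52 = 255 minutes = 4 hours and 15 minutes.
True time: 5:00 + 4 hours and 15 minutes = 9:15.

Final answer: 9:15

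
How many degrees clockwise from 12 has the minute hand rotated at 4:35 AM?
The minute hand moves 6 degrees per minute.
At 4:35: 35 x 6 = 210 degrees

Final answer: 210 degrees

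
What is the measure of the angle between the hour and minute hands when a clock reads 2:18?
Hour hand position: 2 x 30 + 18 x 0.5 = 69 degrees
Minute hand position: 18 x 6 = 108 degrees
Difference: |69 - 108| = 39 degrees
The angle between the hands is 39 degrees

Final answer: 39 degrees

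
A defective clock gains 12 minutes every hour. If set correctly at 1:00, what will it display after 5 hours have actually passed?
For every 60 true minutes, the faulty clock advances 60 + 12 = 72 minutes.
True elapsed: 5 hours = 300 minutes.
Faulty clock advances: 300 x 72/60 = 360 minutes (drift: 60 minutes ahead).
Shown time: 1:00 + 360 minutes = 7:00.

Final answer: 7:00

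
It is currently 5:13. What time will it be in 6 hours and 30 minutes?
Starting time: 5:13
Adding 30 minutes to 13 minutes: 13 + 30 = 43 minutes
Adding 6 hours: 5 + 6 = 11
Final time: 11:43

Final answer: 11:43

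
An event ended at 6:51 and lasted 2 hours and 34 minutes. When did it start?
Starting time: 6:51 = 411 total minutes past 12:00
Subtracting: 2 hours and 34 minutes = 154 minutes
411 - 154 = 257 minutes
= 4 hours and 17 minutes past 12:00 = 4:17

Final answer: 4:17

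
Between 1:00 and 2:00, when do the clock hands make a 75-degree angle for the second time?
At t minutes past 1:00, the hour hand is at 30 x 1 + 0.5t degrees and the minute hand is at 6t degrees.
The smaller angle between them is 75 degrees when |30H - 5.5t| = 75 or |30H - 5.5t| = 285.
With H = 1, solve 30 x 1 - 5.5t = +/- target for each target:
  t = (30 x 1 - 75) / 5.5 = -8.18 (outside (0, 60))
  t = (30 x 1 + 75) / 5.5 = 19.09
  t = (30 x 1 - 285) / 5.5 = -46.36 (outside (0, 60))
  t = (30 x 1 + 285) / 5.5 = 57.27
Valid solutions in (0, 60): {19.09, 57.27} minutes.
The second occurrence is t = 57.27 minutes.
The hands form a 75-degree angle at 57.27 minutes past 1:00.

Final answer: 57.27 minutes past 1:00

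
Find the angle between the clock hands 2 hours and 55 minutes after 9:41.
First find the time 2 hours and 55 minutes after 9:41.
Total minutes: 9 x 60 + 41 + 2 x 60 + 55 = 756.
756 mod 720 = 36 minutes = 12:36.
Now compute the angle at 12:36:
Hour hand: 0 x 30 + 36 x 0.5 = 18 degrees
Minute hand: 36 x 6 = 216 degrees
Difference: |18 - 216| = 198 degrees
Smaller angle: 360 - 198 = 162 degrees

Final answer: 162 degrees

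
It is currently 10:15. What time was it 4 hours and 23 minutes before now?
Starting time: 10:15 = 615 total minutes past 12:00
Subtracting: 4 hours and 23 minutes = 263 minutes
615 - 263 = 352 minutes
= 5 hours and 52 minutes past 12:00 = 5:52

Final answer: 5:52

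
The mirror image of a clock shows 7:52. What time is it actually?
Reflection across the vertical (12-6) axis maps a hand at angle A degrees to (360 - A) degrees, which sends a reading of T minutes past 12:00 to (720 - T) minutes past 12:00.
Mirror reads 7:52 = 472 minutes past 12:00.
Actual time: (720 - 472) mod 720 = 248 minutes = 4:08.

Final answer: 4:08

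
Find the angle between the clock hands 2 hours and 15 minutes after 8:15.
First find the time 2 hours and 15 minutes after 8:15.
Total minutes: 8 x 60 + 15 + 2 x 60 + 15 = 630.
630 mod 720 = 630 minutes = 10:30.
Now compute the angle at 10:30:
Hour hand: 10 x 30 + 30 x 0.5 = 315 degrees
Minute hand: 30 x 6 = 180 degrees
Difference: |315 - 180| = 135 degrees
The angle is 135 degrees

Final answer: 135 degrees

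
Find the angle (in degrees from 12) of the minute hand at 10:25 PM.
The minute hand moves 6 degrees per minute.
At 10:25: 25 x 6 = 150 degrees

Final answer: 150 degrees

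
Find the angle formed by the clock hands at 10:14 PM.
Hour hand position: 10 x 30 + 14 x 0.5 = 307 degrees
Minute hand position: 14 x 6 = 84 degrees
Difference: |307 - 84| = 223 degrees
Since 223 > 180, the smaller angle is 360 - 223 = 137 degrees

Final answer: 137 degrees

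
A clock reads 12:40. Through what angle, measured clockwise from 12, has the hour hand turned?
The hour hand moves 30 degrees per hour and 0.5 degrees per minute.
At 12:40: (0) x 30 + 40 x 0.5 = 0 + 20 = 20 degrees

Final answer: 20 degrees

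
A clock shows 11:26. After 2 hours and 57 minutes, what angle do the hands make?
First find the time 2 hours and 57 minutes after 11:26.
Total minutes: 11 x 60 + 26 + 2 x 60 + 57 = 863.
863 mod 720 = 143 minutes = 2:23.
Now compute the angle at 2:23:
Hour hand: 2 x 30 + 23 x 0.5 = 71.5 degrees
Minute hand: 23 x 6 = 138 degrees
Difference: |71.5 - 138| = 66.5 degrees
The angle is 66.5 degrees

Final answer: 66.5 degrees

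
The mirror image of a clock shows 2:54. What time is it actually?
Reflection across the vertical (12-6) axis maps a hand at angle A degrees to (360 - A) degrees, which sends a reading of T minutes past 12:00 to (720 - T) minutes past 12:00.
Mirror reads 2:54 = 174 minutes past 12:00.
Actual time: (720 - 174) mod 720 = 546 minutes = 9:06.

Final answer: 9:06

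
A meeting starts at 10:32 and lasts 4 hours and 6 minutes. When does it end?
Starting time: 10:32
Adding 6 minutes to 32 minutes: 32 + 6 = 38 minutes
Adding 4 hours: 10 + 4 = 14 - 12 = 2
Final time: 2:38

Final answer: 2:38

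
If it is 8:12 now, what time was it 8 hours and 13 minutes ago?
Starting time: 8:12 = 492 total minutes past 12:00
Subtracting: 8 hours and 13 minutes = 493 minutes
492 - 493 = -1 (negative, add 12 hours = 720) = 719 minutes
= 11 hours and 59 minutes past 12:00 = 11:59

Final answer: 11:59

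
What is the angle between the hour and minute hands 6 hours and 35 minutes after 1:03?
First find the time 6 hours and 35 minutes after 1:03.
Total minutes: 1 x 60 + 3 + 6 x 60 + 35 = 458.
458 mod 720 = 458 minutes = 7:38.
Now compute the angle at 7:38:
Hour hand: 7 x 30 + 38 x 0.5 = 229 degrees
Minute hand: 38 x 6 = 228 degrees
Difference: |229 - 228| = 1 degrees
The angle is 1 degrees

Final answer: 1 degrees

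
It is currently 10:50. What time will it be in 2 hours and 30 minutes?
Starting time: 10:50
Adding 30 minutes to 50 minutes: 50 + 30 = 80 minutes = 1 hour and 20 minutes
Adding 2 hours: 10 + 2 + 1 (carry) = 13 - 12 = 1
Final time: 1:20

Final answer: 1:20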